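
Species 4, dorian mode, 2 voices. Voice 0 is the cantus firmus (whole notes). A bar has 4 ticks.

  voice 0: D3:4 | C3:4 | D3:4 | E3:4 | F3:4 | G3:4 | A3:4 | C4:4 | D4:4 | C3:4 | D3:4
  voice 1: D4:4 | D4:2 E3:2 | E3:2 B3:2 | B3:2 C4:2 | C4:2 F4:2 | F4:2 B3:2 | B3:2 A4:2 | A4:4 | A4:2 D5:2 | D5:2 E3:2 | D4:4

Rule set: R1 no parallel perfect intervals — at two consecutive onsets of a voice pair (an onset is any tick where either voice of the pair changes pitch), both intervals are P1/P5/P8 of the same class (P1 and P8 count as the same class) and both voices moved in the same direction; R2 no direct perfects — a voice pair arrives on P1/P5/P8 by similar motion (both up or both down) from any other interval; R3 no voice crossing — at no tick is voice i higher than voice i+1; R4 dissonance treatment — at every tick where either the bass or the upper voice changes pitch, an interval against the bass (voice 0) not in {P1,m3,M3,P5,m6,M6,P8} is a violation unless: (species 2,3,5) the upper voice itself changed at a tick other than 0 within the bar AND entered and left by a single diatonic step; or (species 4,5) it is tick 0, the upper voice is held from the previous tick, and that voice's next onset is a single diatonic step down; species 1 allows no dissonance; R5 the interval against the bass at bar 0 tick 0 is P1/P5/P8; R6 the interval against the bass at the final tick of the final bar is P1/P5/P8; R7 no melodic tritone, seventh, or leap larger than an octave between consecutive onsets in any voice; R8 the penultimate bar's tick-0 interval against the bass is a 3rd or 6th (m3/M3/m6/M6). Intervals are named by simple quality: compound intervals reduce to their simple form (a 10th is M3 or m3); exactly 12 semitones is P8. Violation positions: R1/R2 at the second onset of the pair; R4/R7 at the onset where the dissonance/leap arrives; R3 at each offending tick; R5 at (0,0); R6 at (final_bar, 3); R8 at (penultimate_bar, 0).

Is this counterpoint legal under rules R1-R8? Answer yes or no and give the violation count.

bar 0: v0=D3 v1=D4 (P8)
bar 1: v0=C3 v1=D4 (M2)
bar 2: v0=D3 v1=E3 (M2)
bar 3: v0=E3 v1=B3 (P5)
bar 4: v0=F3 v1=C4 (P5)
bar 5: v0=G3 v1=F4 (m7)
bar 6: v0=A3 v1=B3 (M2)
bar 7: v0=C4 v1=A4 (M6)
bar 8: v0=D4 v1=A4 (P5)
bar 9: v0=C3 v1=D5 (M2)
bar 10: v0=D3 v1=D4 (P8)
  R4 @ bar1.0: C3/D4 M2 untreated
  R7 @ bar1.2: D4->E3 leap 10st
  R4 @ bar2.0: D3/E3 M2 untreated
  R4 @ bar5.0: G3/F4 m7 untreated
  R7 @ bar5.2: F4->B3 leap 6st
  R4 @ bar6.0: A3/B3 M2 untreated
  R7 @ bar6.2: B3->A4 leap 10st
  R4 @ bar9.0: C3/D5 M2 untreated
  R7 @ bar9.0: D4->C3 leap 14st
  R8 @ bar9.0: penult M2 not 3rd/6th
  R7 @ bar9.2: D5->E3 leap 22st
  R2 @ bar10.0: C3/E3 M3 -> D3/D4 P8 similar
  R7 @ bar10.0: E3->D4 leap 10st

No (13 violations)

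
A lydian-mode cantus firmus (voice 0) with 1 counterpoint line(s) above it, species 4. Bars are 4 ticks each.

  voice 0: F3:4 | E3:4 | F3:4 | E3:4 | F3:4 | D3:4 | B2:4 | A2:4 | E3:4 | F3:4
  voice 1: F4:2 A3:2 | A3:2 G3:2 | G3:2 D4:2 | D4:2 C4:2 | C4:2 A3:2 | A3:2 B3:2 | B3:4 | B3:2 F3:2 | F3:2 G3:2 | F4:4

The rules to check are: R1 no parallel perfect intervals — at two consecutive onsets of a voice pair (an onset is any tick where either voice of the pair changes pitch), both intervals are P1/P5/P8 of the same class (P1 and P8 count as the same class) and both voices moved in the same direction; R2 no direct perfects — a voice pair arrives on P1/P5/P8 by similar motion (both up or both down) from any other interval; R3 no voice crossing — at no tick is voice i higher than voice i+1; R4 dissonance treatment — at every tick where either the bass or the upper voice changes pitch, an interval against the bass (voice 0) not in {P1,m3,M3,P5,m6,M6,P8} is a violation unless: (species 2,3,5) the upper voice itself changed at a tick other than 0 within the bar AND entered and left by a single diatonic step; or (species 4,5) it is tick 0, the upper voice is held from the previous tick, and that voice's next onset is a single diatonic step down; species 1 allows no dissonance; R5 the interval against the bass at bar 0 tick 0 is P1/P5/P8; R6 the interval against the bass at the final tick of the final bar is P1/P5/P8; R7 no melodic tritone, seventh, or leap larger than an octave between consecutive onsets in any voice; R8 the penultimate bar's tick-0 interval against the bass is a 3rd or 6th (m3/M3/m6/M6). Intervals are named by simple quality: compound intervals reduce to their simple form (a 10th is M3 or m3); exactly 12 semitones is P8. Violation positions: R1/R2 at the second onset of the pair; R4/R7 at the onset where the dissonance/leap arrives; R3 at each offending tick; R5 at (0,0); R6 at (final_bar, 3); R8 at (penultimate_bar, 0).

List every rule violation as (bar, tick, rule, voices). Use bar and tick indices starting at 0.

(2, 0, R4, (0, 1))
(7, 0, R4, (0, 1))
(7, 2, R7, (1,))
(8, 0, R4, (0, 1))
(8, 0, R8, (0, 1))
(9, 0, R2, (0, 1))
(9, 0, R7, (1,))

bar 0: v0=F3 v1=F4 downbeat P8
bar 1: v0=E3 v1=A3 downbeat P4
bar 2: v0=F3 v1=G3 downbeat M2
bar 3: v0=E3 v1=D4 downbeat m7
bar 4: v0=F3 v1=C4 downbeat P5
bar 5: v0=D3 v1=A3 downbeat P5
bar 6: v0=B2 v1=B3 downbeat P8
bar 7: v0=A2 v1=B3 downbeat M2
bar 8: v0=E3 v1=F3 downbeat m2
bar 9: v0=F3 v1=F4 downbeat P8
  -> R4 @ bar 2 tick 0 v(0, 1): F3/G3 M2 untreated
  -> R4 @ bar 7 tick 0 v(0, 1): A2/B3 M2 untreated
  -> R7 @ bar 7 tick 2 v(1,): B3->F3 leap 6st
  -> R4 @ bar 8 tick 0 v(0, 1): E3/F3 m2 untreated
  -> R8 @ bar 8 tick 0 v(0, 1): penult m2 not 3rd/6th
  -> R2 @ bar 9 tick 0 v(0, 1): E3/G3 m3 -> F3/F4 P8 similar
  -> R7 @ bar 9 tick 0 v(1,): G3->F4 leap 10st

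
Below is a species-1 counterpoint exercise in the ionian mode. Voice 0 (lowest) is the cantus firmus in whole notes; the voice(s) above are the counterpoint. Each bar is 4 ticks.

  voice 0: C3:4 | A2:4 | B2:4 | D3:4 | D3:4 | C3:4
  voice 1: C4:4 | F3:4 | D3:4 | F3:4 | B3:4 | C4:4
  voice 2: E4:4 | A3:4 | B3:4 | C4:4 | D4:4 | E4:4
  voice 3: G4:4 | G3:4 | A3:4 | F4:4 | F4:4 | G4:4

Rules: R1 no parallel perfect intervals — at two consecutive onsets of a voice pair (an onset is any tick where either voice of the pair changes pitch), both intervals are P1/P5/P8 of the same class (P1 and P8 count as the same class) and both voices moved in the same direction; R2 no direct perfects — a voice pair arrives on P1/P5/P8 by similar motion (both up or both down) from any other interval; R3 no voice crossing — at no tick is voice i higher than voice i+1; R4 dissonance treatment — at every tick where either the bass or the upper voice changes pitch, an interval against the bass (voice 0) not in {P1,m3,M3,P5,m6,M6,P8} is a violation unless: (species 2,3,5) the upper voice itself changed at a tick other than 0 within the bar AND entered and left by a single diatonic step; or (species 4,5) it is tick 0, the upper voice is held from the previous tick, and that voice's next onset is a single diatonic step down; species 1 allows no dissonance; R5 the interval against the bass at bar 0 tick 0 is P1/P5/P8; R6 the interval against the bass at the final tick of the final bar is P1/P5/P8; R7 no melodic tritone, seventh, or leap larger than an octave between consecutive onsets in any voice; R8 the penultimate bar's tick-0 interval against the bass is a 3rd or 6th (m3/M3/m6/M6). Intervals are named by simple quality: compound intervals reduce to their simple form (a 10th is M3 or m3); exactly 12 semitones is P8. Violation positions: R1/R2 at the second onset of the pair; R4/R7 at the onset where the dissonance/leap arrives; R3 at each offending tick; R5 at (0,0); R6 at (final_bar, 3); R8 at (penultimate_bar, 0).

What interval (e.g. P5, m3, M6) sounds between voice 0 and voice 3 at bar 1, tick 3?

m7

voice 0=A2 voice 3=G3 -> m7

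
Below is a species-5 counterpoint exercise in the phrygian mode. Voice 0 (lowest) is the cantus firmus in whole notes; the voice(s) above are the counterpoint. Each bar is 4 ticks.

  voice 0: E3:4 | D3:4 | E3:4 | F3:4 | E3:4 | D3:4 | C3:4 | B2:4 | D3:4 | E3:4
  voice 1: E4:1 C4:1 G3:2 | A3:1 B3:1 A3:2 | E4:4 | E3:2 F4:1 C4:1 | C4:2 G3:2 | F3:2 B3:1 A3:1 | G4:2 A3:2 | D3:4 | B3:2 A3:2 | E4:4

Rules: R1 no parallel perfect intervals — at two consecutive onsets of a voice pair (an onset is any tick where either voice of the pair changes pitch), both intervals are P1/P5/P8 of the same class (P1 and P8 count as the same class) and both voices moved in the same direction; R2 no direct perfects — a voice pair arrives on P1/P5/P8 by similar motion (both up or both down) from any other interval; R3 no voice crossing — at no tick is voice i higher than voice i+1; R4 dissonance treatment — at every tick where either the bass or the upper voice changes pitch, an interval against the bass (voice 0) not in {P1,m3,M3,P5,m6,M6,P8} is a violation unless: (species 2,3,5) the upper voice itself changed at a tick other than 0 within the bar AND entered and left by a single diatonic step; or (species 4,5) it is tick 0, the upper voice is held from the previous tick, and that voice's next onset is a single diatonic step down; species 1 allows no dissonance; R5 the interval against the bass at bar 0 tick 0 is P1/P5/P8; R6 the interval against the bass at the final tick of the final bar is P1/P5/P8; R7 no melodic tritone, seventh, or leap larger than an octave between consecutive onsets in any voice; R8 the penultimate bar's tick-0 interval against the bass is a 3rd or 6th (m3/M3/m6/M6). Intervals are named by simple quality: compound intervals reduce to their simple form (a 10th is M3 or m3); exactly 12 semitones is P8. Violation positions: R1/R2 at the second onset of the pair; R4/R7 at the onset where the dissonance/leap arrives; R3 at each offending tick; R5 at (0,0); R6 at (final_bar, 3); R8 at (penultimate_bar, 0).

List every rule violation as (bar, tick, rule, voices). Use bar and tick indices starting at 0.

bar 0: v0=E3 v1=E4 downbeat P8
bar 1: v0=D3 v1=A3 downbeat P5
bar 2: v0=E3 v1=E4 downbeat P8
bar 3: v0=F3 v1=E3 downbeat m2
bar 4: v0=E3 v1=C4 downbeat m6
bar 5: v0=D3 v1=F3 downbeat m3
bar 6: v0=C3 v1=G4 downbeat P5
bar 7: v0=B2 v1=D3 downbeat m3
bar 8: v0=D3 v1=B3 downbeat M6
bar 9: v0=E3 v1=E4 downbeat P8
  -> R2 @ bar 2 tick 0 v(0, 1): D3/A3 P5 -> E3/E4 P8 similar
  -> R3 @ bar 3 tick 0 v(0, 1): F3 above E3
  -> R4 @ bar 3 tick 0 v(0, 1): F3/E3 m2 untreated
  -> R3 @ bar 3 tick 1 v(0, 1): F3 above E3
  -> R7 @ bar 3 tick 2 v(1,): E3->F4 leap 13st
  -> R7 @ bar 5 tick 2 v(1,): F3->B3 leap 6st
  -> R7 @ bar 6 tick 0 v(1,): A3->G4 leap 10st
  -> R7 @ bar 6 tick 2 v(1,): G4->A3 leap 10st
  -> R2 @ bar 9 tick 0 v(0, 1): D3/A3 P5 -> E3/E4 P8 similar

(2, 0, R2, (0, 1))
(3, 0, R3, (0, 1))
(3, 0, R4, (0, 1))
(3, 1, R3, (0, 1))
(3, 2, R7, (1,))
(5, 2, R7, (1,))
(6, 0, R7, (1,))
(6, 2, R7, (1,))
(9, 0, R2, (0, 1))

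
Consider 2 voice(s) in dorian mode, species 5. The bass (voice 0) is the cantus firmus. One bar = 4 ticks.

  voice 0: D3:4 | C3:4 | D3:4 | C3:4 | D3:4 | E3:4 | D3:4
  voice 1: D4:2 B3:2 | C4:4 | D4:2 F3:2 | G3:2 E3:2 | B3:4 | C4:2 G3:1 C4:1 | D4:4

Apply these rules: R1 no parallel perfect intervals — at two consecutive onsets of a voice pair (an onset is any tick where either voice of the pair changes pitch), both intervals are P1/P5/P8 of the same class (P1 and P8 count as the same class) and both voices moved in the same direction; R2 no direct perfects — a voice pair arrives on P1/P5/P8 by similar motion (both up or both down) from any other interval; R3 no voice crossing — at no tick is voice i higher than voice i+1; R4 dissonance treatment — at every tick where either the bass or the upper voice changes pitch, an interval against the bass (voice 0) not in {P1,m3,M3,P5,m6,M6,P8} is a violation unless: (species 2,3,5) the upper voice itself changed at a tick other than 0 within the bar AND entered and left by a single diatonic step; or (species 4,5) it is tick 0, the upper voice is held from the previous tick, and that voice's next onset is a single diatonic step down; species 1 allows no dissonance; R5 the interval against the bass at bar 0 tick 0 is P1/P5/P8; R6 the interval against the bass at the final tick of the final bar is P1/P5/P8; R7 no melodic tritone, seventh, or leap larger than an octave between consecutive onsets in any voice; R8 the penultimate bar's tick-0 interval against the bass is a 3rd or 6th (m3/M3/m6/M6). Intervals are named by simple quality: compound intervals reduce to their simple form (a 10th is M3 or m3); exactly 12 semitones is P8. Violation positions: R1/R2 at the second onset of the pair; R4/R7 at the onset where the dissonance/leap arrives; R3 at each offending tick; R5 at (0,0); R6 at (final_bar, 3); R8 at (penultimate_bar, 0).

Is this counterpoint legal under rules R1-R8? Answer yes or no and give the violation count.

No (1 violations)

bar 0: v0=D3 v1=D4 (P8)
bar 1: v0=C3 v1=C4 (P8)
bar 2: v0=D3 v1=D4 (P8)
bar 3: v0=C3 v1=G3 (P5)
bar 4: v0=D3 v1=B3 (M6)
bar 5: v0=E3 v1=C4 (m6)
bar 6: v0=D3 v1=D4 (P8)
  R1 @ bar2.0: C3/C4 P8 -> D3/D4 P8 similar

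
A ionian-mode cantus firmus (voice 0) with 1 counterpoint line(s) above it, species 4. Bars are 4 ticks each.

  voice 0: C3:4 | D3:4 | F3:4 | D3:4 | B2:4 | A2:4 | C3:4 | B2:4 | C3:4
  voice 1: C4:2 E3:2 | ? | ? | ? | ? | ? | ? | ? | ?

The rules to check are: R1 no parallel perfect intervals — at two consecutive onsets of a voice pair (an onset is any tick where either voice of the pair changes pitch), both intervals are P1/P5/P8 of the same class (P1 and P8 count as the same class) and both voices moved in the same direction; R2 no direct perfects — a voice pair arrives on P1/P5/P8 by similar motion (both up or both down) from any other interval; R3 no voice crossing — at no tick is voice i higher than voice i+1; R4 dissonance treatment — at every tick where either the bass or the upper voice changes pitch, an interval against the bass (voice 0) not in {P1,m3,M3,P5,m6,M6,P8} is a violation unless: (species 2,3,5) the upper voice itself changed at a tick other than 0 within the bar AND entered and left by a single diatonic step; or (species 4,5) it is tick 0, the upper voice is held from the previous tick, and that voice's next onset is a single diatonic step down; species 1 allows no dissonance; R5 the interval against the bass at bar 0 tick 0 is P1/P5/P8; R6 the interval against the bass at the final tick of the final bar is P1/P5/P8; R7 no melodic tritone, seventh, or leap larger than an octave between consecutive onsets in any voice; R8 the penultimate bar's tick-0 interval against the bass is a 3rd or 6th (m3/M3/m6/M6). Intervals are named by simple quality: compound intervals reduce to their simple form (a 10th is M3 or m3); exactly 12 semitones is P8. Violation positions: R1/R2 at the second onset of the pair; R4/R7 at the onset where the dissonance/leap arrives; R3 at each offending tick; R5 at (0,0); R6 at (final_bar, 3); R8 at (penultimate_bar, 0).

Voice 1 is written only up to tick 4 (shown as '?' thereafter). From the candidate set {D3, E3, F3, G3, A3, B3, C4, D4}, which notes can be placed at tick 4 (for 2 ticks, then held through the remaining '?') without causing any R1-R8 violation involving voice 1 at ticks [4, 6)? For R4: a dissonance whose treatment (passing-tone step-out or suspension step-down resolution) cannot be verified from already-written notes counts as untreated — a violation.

{B3, D3, F3}

D3: legal
E3: violates R4
F3: legal
G3: violates R4
A3: violates R2
B3: legal
C4: violates R4
D4: violates R2,R7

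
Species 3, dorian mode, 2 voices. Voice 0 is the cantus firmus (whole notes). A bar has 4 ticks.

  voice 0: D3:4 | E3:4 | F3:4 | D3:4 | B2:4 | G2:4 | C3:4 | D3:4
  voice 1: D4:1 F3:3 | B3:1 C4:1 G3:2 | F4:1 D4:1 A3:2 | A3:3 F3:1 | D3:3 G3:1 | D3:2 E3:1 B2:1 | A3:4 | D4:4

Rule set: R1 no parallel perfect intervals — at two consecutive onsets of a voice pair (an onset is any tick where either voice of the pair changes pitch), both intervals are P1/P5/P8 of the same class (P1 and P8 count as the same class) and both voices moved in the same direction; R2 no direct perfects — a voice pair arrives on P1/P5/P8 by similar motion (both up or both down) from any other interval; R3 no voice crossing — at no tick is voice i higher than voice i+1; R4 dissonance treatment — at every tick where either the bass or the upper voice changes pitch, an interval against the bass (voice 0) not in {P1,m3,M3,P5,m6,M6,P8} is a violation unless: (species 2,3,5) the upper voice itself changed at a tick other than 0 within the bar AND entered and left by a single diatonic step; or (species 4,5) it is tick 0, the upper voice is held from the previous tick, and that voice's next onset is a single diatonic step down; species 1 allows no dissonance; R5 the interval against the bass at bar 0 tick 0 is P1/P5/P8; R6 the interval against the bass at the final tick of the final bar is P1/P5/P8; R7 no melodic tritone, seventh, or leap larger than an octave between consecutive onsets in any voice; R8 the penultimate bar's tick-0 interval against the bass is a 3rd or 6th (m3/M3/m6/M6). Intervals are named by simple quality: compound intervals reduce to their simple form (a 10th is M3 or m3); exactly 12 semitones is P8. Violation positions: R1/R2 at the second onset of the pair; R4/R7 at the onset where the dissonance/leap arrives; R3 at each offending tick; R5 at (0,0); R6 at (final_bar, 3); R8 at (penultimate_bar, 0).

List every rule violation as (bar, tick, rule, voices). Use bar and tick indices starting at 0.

(1, 0, R2, (0, 1))
(1, 0, R7, (1,))
(2, 0, R2, (0, 1))
(2, 0, R7, (1,))
(5, 0, R2, (0, 1))
(6, 0, R7, (1,))
(7, 0, R2, (0, 1))

bar 0: v0=D3 v1=D4 downbeat P8
bar 1: v0=E3 v1=B3 downbeat P5
bar 2: v0=F3 v1=F4 downbeat P8
bar 3: v0=D3 v1=A3 downbeat P5
bar 4: v0=B2 v1=D3 downbeat m3
bar 5: v0=G2 v1=D3 downbeat P5
bar 6: v0=C3 v1=A3 downbeat M6
bar 7: v0=D3 v1=D4 downbeat P8
  -> R2 @ bar 1 tick 0 v(0, 1): D3/F3 m3 -> E3/B3 P5 similar
  -> R7 @ bar 1 tick 0 v(1,): F3->B3 leap 6st
  -> R2 @ bar 2 tick 0 v(0, 1): E3/G3 m3 -> F3/F4 P8 similar
  -> R7 @ bar 2 tick 0 v(1,): G3->F4 leap 10st
  -> R2 @ bar 5 tick 0 v(0, 1): B2/G3 m6 -> G2/D3 P5 similar
  -> R7 @ bar 6 tick 0 v(1,): B2->A3 leap 10st
  -> R2 @ bar 7 tick 0 v(0, 1): C3/A3 M6 -> D3/D4 P8 similar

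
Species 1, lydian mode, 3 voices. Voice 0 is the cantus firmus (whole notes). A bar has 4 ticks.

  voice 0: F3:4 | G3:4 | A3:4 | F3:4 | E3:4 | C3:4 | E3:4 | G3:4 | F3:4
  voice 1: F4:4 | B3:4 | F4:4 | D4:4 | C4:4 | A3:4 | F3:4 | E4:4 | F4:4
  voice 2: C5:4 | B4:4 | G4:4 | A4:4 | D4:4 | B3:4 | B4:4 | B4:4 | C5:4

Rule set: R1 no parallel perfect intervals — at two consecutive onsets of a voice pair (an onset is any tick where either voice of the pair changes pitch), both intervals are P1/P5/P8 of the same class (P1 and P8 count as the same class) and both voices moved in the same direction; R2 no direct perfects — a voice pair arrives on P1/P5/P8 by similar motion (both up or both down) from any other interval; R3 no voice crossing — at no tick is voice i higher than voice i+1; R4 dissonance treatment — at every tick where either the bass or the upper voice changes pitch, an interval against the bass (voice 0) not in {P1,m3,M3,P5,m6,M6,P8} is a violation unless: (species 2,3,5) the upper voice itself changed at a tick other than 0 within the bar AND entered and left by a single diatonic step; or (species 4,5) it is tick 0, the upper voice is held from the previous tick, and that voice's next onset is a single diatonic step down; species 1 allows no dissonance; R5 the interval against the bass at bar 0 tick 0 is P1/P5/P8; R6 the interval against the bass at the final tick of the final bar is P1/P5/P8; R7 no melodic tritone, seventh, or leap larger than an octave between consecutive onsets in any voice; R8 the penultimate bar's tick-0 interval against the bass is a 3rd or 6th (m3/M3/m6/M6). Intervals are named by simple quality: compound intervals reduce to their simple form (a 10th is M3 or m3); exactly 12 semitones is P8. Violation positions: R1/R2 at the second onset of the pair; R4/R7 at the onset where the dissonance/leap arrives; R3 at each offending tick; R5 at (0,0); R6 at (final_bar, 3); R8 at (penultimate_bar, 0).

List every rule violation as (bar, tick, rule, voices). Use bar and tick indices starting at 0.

(1, 0, R2, (1, 2))
(1, 0, R7, (1,))
(2, 0, R4, (0, 2))
(2, 0, R7, (1,))
(4, 0, R4, (0, 2))
(5, 0, R4, (0, 2))
(6, 0, R2, (0, 2))
(6, 0, R4, (0, 1))
(7, 0, R7, (1,))
(8, 0, R1, (1, 2))

bar 0: v0=F3 v1=F4 v2=C5 downbeat P5
bar 1: v0=G3 v1=B3 v2=B4 downbeat M3
bar 2: v0=A3 v1=F4 v2=G4 downbeat m7
bar 3: v0=F3 v1=D4 v2=A4 downbeat M3
bar 4: v0=E3 v1=C4 v2=D4 downbeat m7
bar 5: v0=C3 v1=A3 v2=B3 downbeat M7
bar 6: v0=E3 v1=F3 v2=B4 downbeat P5
bar 7: v0=G3 v1=E4 v2=B4 downbeat M3
bar 8: v0=F3 v1=F4 v2=C5 downbeat P5
  -> R2 @ bar 1 tick 0 v(1, 2): F4/C5 P5 -> B3/B4 P8 similar
  -> R7 @ bar 1 tick 0 v(1,): F4->B3 leap 6st
  -> R4 @ bar 2 tick 0 v(0, 2): A3/G4 m7 untreated
  -> R7 @ bar 2 tick 0 v(1,): B3->F4 leap 6st
  -> R4 @ bar 4 tick 0 v(0, 2): E3/D4 m7 untreated
  -> R4 @ bar 5 tick 0 v(0, 2): C3/B3 M7 untreated
  -> R2 @ bar 6 tick 0 v(0, 2): C3/B3 M7 -> E3/B4 P5 similar
  -> R4 @ bar 6 tick 0 v(0, 1): E3/F3 m2 untreated
  -> R7 @ bar 7 tick 0 v(1,): F3->E4 leap 11st
  -> R1 @ bar 8 tick 0 v(1, 2): E4/B4 P5 -> F4/C5 P5 similar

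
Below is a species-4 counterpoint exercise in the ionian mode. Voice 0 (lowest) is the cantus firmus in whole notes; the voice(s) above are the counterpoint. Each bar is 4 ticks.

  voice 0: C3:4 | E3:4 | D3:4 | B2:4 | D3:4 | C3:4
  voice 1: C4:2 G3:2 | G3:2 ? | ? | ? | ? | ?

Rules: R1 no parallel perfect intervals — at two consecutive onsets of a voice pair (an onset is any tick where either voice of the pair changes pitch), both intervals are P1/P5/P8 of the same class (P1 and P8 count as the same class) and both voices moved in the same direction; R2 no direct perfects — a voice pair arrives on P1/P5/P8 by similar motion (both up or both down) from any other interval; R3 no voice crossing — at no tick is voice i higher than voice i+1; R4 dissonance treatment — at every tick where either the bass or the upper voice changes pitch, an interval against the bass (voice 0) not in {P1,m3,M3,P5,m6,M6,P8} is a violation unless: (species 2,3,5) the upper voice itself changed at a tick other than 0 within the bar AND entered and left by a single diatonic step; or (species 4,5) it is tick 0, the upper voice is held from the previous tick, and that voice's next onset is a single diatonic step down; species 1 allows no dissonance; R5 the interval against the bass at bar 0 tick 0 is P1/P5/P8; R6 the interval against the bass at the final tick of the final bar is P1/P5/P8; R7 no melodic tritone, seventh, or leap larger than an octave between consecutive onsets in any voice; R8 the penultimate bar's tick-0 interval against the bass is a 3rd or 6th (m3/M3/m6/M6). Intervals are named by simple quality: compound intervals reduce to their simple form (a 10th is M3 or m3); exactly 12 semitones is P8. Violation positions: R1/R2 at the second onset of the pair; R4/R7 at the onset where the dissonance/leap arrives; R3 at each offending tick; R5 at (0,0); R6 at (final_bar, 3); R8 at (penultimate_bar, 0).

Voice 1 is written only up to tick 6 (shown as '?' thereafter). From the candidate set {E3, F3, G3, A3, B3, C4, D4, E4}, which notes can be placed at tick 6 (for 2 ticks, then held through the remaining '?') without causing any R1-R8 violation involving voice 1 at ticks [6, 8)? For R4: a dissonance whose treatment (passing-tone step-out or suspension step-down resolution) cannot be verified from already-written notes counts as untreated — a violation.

E3: legal
F3: violates R4
G3: legal
A3: violates R4
B3: legal
C4: legal
D4: violates R4
E4: legal

{B3, C4, E3, E4, G3}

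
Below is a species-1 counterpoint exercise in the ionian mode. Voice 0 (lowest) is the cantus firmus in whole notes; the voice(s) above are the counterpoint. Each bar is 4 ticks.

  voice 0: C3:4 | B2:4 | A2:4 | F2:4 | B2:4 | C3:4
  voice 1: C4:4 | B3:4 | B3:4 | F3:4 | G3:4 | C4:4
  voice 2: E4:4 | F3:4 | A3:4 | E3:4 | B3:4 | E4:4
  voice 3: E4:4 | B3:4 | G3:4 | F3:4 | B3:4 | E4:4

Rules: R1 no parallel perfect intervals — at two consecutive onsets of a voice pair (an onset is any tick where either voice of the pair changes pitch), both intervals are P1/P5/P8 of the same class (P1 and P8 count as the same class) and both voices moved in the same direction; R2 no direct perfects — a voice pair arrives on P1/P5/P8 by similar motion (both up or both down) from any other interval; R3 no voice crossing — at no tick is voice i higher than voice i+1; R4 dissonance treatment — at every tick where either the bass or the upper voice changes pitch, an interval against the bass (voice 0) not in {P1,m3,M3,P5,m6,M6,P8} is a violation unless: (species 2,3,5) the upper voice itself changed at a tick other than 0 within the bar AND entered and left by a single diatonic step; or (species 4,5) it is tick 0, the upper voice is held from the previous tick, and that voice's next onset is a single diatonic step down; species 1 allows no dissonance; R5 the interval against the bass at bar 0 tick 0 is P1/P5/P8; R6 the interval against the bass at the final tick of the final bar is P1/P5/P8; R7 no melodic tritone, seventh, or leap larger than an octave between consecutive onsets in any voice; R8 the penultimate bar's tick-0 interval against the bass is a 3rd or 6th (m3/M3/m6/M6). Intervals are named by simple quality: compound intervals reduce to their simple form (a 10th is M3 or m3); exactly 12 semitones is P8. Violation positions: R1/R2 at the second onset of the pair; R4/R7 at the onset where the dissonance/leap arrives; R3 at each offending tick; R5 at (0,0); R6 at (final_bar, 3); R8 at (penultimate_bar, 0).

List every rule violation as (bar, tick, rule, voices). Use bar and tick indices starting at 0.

(0, 0, R5, (0, 2))
(0, 0, R5, (0, 3))
(1, 0, R1, (0, 1))
(1, 0, R2, (0, 3))
(1, 0, R2, (1, 3))
(1, 0, R3, (1, 2))
(1, 0, R4, (0, 2))
(1, 0, R7, (2,))
(1, 1, R3, (1, 2))
(1, 2, R3, (1, 2))
(1, 3, R3, (1, 2))
(2, 0, R3, (1, 2))
(2, 0, R3, (2, 3))
(2, 0, R4, (0, 1))
(2, 0, R4, (0, 3))
(2, 1, R3, (1, 2))
(2, 1, R3, (2, 3))
(2, 2, R3, (1, 2))
(2, 2, R3, (2, 3))
(2, 3, R3, (1, 2))
(2, 3, R3, (2, 3))
(3, 0, R2, (0, 1))
(3, 0, R2, (0, 3))
(3, 0, R2, (1, 3))
(3, 0, R3, (1, 2))
(3, 0, R4, (0, 2))
(3, 0, R7, (1,))
(3, 1, R3, (1, 2))
(3, 2, R3, (1, 2))
(3, 3, R3, (1, 2))
(4, 0, R1, (0, 3))
(4, 0, R2, (0, 2))
(4, 0, R2, (2, 3))
(4, 0, R7, (0,))
(4, 0, R7, (3,))
(4, 0, R8, (0, 2))
(4, 0, R8, (0, 3))
(5, 0, R1, (2, 3))
(5, 0, R2, (0, 1))
(5, 3, R6, (0, 2))
(5, 3, R6, (0, 3))

bar 0: v0=C3 v1=C4 v2=E4 v3=E4 downbeat M3
bar 1: v0=B2 v1=B3 v2=F3 v3=B3 downbeat P8
bar 2: v0=A2 v1=B3 v2=A3 v3=G3 downbeat m7
bar 3: v0=F2 v1=F3 v2=E3 v3=F3 downbeat P8
bar 4: v0=B2 v1=G3 v2=B3 v3=B3 downbeat P8
bar 5: v0=C3 v1=C4 v2=E4 v3=E4 downbeat M3
  -> R5 @ bar 0 tick 0 v(0, 2): opens on M3
  -> R5 @ bar 0 tick 0 v(0, 3): opens on M3
  -> R1 @ bar 1 tick 0 v(0, 1): C3/C4 P8 -> B2/B3 P8 similar
  -> R2 @ bar 1 tick 0 v(0, 3): C3/E4 M3 -> B2/B3 P8 similar
  -> R2 @ bar 1 tick 0 v(1, 3): C4/E4 M3 -> B3/B3 P1 similar
  -> R3 @ bar 1 tick 0 v(1, 2): B3 above F3
  -> R4 @ bar 1 tick 0 v(0, 2): B2/F3 TT untreated
  -> R7 @ bar 1 tick 0 v(2,): E4->F3 leap 11st
  -> R3 @ bar 1 tick 1 v(1, 2): B3 above F3
  -> R3 @ bar 1 tick 2 v(1, 2): B3 above F3
  -> R3 @ bar 1 tick 3 v(1, 2): B3 above F3
  -> R3 @ bar 2 tick 0 v(1, 2): B3 above A3
  -> R3 @ bar 2 tick 0 v(2, 3): A3 above G3
  -> R4 @ bar 2 tick 0 v(0, 1): A2/B3 M2 untreated
  -> R4 @ bar 2 tick 0 v(0, 3): A2/G3 m7 untreated
  -> R3 @ bar 2 tick 1 v(1, 2): B3 above A3
  -> R3 @ bar 2 tick 1 v(2, 3): A3 above G3
  -> R3 @ bar 2 tick 2 v(1, 2): B3 above A3
  -> R3 @ bar 2 tick 2 v(2, 3): A3 above G3
  -> R3 @ bar 2 tick 3 v(1, 2): B3 above A3
  -> R3 @ bar 2 tick 3 v(2, 3): A3 above G3
  -> R2 @ bar 3 tick 0 v(0, 1): A2/B3 M2 -> F2/F3 P8 similar
  -> R2 @ bar 3 tick 0 v(0, 3): A2/G3 m7 -> F2/F3 P8 similar
  -> R2 @ bar 3 tick 0 v(1, 3): B3/G3 M3 -> F3/F3 P1 similar
  -> R3 @ bar 3 tick 0 v(1, 2): F3 above E3
  -> R4 @ bar 3 tick 0 v(0, 2): F2/E3 M7 untreated
  -> R7 @ bar 3 tick 0 v(1,): B3->F3 leap 6st
  -> R3 @ bar 3 tick 1 v(1, 2): F3 above E3
  -> R3 @ bar 3 tick 2 v(1, 2): F3 above E3
  -> R3 @ bar 3 tick 3 v(1, 2): F3 above E3
  -> R1 @ bar 4 tick 0 v(0, 3): F2/F3 P8 -> B2/B3 P8 similar
  -> R2 @ bar 4 tick 0 v(0, 2): F2/E3 M7 -> B2/B3 P8 similar
  -> R2 @ bar 4 tick 0 v(2, 3): E3/F3 m2 -> B3/B3 P1 similar
  -> R7 @ bar 4 tick 0 v(0,): F2->B2 leap 6st
  -> R7 @ bar 4 tick 0 v(3,): F3->B3 leap 6st
  -> R8 @ bar 4 tick 0 v(0, 2): penult P8 not 3rd/6th
  -> R8 @ bar 4 tick 0 v(0, 3): penult P8 not 3rd/6th
  -> R1 @ bar 5 tick 0 v(2, 3): B3/B3 P1 -> E4/E4 P1 similar
  -> R2 @ bar 5 tick 0 v(0, 1): B2/G3 m6 -> C3/C4 P8 similar
  -> R6 @ bar 5 tick 3 v(0, 2): closes on M3
  -> R6 @ bar 5 tick 3 v(0, 3): closes on M3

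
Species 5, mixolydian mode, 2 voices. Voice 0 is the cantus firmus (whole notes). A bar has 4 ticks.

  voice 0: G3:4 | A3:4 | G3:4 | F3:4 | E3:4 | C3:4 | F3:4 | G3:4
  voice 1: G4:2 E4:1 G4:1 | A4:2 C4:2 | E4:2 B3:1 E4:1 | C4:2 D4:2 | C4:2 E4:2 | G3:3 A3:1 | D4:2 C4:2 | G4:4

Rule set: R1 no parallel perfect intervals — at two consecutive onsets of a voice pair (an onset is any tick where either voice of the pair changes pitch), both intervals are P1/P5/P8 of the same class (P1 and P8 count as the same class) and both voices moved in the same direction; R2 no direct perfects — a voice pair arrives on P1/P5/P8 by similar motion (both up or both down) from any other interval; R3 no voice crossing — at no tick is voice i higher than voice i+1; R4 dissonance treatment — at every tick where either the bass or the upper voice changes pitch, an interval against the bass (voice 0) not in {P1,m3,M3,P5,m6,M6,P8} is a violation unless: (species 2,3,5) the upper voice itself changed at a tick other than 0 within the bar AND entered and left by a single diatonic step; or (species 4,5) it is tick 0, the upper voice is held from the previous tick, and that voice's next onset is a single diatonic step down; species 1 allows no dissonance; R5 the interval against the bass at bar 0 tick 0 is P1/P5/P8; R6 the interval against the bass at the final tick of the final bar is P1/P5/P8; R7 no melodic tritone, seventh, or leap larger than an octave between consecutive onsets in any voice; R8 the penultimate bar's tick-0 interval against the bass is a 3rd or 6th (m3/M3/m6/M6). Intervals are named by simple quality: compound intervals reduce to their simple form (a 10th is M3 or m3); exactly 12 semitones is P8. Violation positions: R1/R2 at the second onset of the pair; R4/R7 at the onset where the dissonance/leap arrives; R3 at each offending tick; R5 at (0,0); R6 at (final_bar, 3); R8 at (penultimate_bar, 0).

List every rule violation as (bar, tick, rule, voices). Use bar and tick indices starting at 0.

bar 0: v0=G3 v1=G4 downbeat P8
bar 1: v0=A3 v1=A4 downbeat P8
bar 2: v0=G3 v1=E4 downbeat M6
bar 3: v0=F3 v1=C4 downbeat P5
bar 4: v0=E3 v1=C4 downbeat m6
bar 5: v0=C3 v1=G3 downbeat P5
bar 6: v0=F3 v1=D4 downbeat M6
bar 7: v0=G3 v1=G4 downbeat P8
  -> R1 @ bar 1 tick 0 v(0, 1): G3/G4 P8 -> A3/A4 P8 similar
  -> R2 @ bar 3 tick 0 v(0, 1): G3/E4 M6 -> F3/C4 P5 similar
  -> R2 @ bar 5 tick 0 v(0, 1): E3/E4 P8 -> C3/G3 P5 similar
  -> R2 @ bar 7 tick 0 v(0, 1): F3/C4 P5 -> G3/G4 P8 similar

(1, 0, R1, (0, 1))
(3, 0, R2, (0, 1))
(5, 0, R2, (0, 1))
(7, 0, R2, (0, 1))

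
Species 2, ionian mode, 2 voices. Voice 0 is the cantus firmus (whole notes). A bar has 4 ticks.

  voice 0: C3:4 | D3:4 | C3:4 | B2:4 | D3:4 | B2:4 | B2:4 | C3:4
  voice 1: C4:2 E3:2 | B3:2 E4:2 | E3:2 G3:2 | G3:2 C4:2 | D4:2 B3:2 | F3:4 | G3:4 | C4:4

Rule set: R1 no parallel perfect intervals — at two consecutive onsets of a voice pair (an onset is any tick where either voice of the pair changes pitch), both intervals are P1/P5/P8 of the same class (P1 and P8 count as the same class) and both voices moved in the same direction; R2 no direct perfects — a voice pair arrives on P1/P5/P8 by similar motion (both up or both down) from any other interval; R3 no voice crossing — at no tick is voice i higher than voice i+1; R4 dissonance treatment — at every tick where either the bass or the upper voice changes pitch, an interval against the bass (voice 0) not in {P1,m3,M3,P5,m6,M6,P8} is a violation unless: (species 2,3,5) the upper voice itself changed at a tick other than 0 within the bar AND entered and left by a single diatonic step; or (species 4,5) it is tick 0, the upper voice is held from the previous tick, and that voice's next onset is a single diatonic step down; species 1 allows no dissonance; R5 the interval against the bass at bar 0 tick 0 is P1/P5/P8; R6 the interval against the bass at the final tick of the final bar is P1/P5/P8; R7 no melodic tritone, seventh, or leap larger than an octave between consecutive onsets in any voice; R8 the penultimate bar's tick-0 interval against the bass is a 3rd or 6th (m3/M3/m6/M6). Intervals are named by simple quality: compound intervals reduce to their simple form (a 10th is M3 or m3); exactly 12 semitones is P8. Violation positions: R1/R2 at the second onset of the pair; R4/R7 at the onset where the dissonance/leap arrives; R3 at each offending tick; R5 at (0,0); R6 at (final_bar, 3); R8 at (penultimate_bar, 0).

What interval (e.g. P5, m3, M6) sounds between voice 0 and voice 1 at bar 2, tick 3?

voice 0=C3 voice 1=G3 -> P5

P5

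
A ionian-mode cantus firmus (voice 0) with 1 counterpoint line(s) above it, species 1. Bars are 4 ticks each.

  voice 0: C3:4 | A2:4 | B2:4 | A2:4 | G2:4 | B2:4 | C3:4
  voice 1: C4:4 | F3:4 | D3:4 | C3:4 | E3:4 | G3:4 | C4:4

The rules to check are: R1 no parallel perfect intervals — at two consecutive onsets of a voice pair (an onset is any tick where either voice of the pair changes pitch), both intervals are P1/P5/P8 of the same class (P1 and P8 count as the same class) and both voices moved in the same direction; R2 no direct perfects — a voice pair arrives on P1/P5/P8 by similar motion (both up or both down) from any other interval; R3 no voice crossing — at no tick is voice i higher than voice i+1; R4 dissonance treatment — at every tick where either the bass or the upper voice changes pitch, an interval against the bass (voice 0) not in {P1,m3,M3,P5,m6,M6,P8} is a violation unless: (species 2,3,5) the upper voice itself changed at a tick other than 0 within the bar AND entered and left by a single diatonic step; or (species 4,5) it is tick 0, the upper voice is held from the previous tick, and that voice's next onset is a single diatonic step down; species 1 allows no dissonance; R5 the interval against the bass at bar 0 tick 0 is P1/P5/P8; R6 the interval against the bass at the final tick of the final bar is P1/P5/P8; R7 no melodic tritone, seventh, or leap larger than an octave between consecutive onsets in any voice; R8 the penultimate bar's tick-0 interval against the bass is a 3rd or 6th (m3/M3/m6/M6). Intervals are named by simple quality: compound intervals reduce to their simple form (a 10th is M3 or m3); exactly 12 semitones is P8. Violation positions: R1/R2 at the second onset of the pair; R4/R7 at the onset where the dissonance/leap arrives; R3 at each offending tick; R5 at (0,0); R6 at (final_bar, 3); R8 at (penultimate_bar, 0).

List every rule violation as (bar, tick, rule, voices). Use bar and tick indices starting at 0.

(6, 0, R2, (0, 1))

bar 0: v0=C3 v1=C4 downbeat P8
bar 1: v0=A2 v1=F3 downbeat m6
bar 2: v0=B2 v1=D3 downbeat m3
bar 3: v0=A2 v1=C3 downbeat m3
bar 4: v0=G2 v1=E3 downbeat M6
bar 5: v0=B2 v1=G3 downbeat m6
bar 6: v0=C3 v1=C4 downbeat P8
  -> R2 @ bar 6 tick 0 v(0, 1): B2/G3 m6 -> C3/C4 P8 similar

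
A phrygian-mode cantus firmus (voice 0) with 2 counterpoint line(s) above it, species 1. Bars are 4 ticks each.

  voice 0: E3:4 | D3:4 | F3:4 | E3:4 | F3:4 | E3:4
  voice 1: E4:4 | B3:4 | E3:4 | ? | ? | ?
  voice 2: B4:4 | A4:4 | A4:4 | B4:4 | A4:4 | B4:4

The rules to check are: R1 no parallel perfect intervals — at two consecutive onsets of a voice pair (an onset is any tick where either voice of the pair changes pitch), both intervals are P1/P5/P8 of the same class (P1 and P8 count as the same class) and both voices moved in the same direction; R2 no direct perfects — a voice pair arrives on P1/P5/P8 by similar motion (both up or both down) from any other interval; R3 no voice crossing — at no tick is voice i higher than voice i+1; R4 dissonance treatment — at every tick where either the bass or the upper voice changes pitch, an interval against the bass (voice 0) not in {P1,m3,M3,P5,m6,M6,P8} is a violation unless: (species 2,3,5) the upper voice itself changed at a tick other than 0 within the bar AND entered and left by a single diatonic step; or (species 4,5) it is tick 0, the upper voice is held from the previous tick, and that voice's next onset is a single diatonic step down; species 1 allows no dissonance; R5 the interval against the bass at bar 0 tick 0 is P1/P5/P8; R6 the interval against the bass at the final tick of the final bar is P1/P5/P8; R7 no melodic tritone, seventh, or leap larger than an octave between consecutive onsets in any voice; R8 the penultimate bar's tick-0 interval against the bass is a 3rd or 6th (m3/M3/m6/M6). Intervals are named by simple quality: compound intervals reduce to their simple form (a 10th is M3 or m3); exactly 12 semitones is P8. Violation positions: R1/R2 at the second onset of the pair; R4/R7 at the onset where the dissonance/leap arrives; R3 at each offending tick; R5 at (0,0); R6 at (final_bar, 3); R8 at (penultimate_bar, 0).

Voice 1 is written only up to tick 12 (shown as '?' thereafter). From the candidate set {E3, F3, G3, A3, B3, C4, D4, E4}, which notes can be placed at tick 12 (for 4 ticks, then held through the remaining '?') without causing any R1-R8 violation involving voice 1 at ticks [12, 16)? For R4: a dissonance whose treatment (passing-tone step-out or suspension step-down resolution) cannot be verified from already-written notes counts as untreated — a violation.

E3: legal
F3: violates R4
G3: legal
A3: violates R4
B3: violates R2
C4: legal
D4: violates R4,R7
E4: violates R2

{C4, E3, G3}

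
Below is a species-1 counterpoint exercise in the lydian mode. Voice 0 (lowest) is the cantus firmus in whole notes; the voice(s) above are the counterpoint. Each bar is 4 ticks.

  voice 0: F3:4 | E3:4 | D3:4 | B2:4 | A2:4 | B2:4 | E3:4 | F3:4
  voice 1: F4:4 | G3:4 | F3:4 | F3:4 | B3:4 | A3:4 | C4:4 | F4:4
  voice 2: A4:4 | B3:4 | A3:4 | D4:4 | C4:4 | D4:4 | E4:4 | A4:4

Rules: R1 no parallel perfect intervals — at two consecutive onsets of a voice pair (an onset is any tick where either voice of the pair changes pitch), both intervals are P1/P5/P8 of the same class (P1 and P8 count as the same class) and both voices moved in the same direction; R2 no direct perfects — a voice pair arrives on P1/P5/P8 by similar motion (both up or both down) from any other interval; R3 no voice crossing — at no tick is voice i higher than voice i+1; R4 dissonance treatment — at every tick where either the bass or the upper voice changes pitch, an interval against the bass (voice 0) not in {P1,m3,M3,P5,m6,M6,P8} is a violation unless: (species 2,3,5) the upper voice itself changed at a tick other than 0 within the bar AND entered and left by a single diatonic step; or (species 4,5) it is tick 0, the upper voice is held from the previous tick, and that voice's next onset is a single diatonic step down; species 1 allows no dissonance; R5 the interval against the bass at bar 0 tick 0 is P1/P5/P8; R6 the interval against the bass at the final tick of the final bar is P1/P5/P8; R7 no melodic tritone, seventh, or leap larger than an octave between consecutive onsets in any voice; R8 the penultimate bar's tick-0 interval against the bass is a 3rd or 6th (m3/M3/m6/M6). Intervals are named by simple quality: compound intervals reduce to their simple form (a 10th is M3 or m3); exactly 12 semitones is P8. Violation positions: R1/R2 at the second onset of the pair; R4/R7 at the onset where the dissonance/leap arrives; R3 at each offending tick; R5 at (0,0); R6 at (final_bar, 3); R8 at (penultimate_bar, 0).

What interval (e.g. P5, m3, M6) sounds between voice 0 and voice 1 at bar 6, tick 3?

voice 0=E3 voice 1=C4 -> m6

m6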